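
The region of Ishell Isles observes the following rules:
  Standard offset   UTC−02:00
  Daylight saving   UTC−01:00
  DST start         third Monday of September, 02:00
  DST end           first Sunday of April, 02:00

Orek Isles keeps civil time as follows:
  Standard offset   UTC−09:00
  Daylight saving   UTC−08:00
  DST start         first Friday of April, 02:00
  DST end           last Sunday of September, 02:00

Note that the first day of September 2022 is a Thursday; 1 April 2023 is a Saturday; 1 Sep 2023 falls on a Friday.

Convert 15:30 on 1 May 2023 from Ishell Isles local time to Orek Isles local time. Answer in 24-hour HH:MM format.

09:30

1 September 2022 is a Thursday, so the first Monday is September 5 and the third is September 19.
1 April 2023 is a Saturday, so the first Sunday is April 2.
1 May 2023 does not fall between 19 September 2022 and 2 April 2023, so daylight saving is not in effect and Ishell Isles is at UTC−02:00.
15:30 Ishell Isles + 2h = 17:30 UTC.
1 April 2023 is a Saturday, so the first Friday is April 7.
1 September 2023 is a Friday, so Sundays fall on 3, 10, 17, 24; the last is September 24.
At the standard offset (UTC−09:00), 17:30 UTC − 9h = 08:30 Orek Isles standard time.
Daylight saving runs 7 April – 24 September; the standard-time date in Orek Isles, 1 May 2023, is inside that window, so Orek Isles is at UTC−08:00.
17:30 UTC − 8h = 09:30 Orek Isles.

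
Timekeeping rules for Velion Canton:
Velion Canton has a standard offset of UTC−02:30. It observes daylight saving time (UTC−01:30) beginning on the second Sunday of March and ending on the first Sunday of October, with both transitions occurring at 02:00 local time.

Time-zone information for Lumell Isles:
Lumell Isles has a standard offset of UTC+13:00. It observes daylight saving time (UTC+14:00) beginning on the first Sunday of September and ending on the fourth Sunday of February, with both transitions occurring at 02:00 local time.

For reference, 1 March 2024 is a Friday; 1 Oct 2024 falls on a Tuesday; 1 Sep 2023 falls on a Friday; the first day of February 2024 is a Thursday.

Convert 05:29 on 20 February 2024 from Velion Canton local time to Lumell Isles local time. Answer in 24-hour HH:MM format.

1 March 2024 is a Friday, so the first Sunday is March 3 and the second is March 10.
1 October 2024 is a Tuesday, so the first Sunday is October 6.
20 February 2024 is outside the daylight-saving period (10 March – 6 October), so Velion Canton is on standard time, UTC−02:30.
05:29 Velion Canton + 2h30m = 07:59 UTC.
1 September 2023 is a Friday, so the first Sunday is September 3.
1 February 2024 is a Thursday, so the first Sunday is February 4 and the fourth is February 25.
At the standard offset (UTC+13:00), 07:59 UTC + 13h = 20:59 Lumell Isles standard time.
The standard-time date in Lumell Isles, 20 February 2024, falls between 3 September 2023 and 25 February 2024, so daylight saving is in effect and Lumell Isles is at UTC+14:00.
07:59 UTC + 14h = 21:59 Lumell Isles.

21:59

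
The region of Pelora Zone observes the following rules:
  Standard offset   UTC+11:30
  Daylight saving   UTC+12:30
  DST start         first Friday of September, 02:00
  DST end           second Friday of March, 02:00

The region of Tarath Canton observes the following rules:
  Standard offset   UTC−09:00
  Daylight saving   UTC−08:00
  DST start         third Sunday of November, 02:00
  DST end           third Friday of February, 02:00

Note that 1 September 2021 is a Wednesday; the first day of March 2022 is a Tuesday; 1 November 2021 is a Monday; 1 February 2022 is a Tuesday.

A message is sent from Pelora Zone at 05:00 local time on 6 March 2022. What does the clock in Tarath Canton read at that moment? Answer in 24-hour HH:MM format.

07:30

1 September 2021 is a Wednesday, so the first Friday is September 3.
1 March 2022 is a Tuesday, so the first Friday is March 4 and the second is March 11.
Daylight saving runs 3 September 2021 – 11 March 2022; 6 March 2022 is inside that window, so Pelora Zone is at UTC+12:30.
05:00 Pelora Zone − 12h30m = 16:30 UTC (rolling into the previous day, 5 March 2022).
1 November 2021 is a Monday, so the first Sunday is November 7 and the third is November 21.
1 February 2022 is a Tuesday, so the first Friday is February 4 and the third is February 18.
At the standard offset (UTC−09:00), 16:30 UTC − 9h = 07:30 Tarath Canton standard time.
Daylight saving runs 21 November 2021 – 18 February 2022; the standard-time date in Tarath Canton, 5 March 2022, is outside that window, so Tarath Canton is on standard time at UTC−09:00.
16:30 UTC − 9h = 07:30 Tarath Canton.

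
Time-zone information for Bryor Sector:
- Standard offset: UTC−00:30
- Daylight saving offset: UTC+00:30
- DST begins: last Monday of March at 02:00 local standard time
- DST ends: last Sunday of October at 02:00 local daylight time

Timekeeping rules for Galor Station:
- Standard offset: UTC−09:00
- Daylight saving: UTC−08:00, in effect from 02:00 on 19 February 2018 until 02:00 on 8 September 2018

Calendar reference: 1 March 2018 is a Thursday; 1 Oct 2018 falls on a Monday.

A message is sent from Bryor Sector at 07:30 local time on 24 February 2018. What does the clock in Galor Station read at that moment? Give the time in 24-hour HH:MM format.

1 March 2018 is a Thursday, so Mondays fall on 5, 12, 19, 26; the last is March 26.
1 October 2018 is a Monday, so Sundays fall on 7, 14, 21, 28; the last is October 28.
24 February 2018 is outside the daylight-saving period (26 March – 28 October), so Bryor Sector is on standard time, UTC−00:30.
07:30 Bryor Sector + 0h30m = 08:00 UTC.
At the standard offset (UTC−09:00), 08:00 UTC − 9h = 23:00 Galor Station standard time (rolling into the previous day, 23 February 2018).
The standard-time date in Galor Station, 23 February 2018, lies within the daylight-saving period (19 February – 8 September), so Galor Station is on daylight time, UTC−08:00.
08:00 UTC − 8h = 00:00 Galor Station.

00:00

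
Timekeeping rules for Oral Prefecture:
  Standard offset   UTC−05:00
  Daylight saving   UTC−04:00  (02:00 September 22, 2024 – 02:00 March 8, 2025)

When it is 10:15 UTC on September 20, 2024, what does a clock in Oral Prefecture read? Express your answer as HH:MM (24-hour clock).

05:15

At the standard offset (UTC−05:00), 10:15 UTC − 5h = 05:15 Oral Prefecture standard time.
The standard-time date in Oral Prefecture, September 20, 2024, does not fall between 22 September 2024 and 8 March 2025, so daylight saving is not in effect and Oral Prefecture is at UTC−05:00.
10:15 UTC − 5h = 05:15 local.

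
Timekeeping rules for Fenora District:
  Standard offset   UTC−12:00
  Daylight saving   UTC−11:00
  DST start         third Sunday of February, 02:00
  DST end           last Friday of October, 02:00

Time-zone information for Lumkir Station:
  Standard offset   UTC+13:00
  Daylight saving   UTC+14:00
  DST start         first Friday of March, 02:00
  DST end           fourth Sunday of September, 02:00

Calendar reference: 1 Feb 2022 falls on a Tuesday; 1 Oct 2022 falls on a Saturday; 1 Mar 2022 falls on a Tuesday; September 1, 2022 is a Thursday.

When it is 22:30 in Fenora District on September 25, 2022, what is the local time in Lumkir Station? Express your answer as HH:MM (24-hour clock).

22:30

1 February 2022 is a Tuesday, so the first Sunday is February 6 and the third is February 20.
1 October 2022 is a Saturday, so Fridays fall on 7, 14, 21, 28; the last is October 28.
Daylight saving runs 20 February – 28 October; September 25, 2022 is inside that window, so Fenora District is at UTC−11:00.
22:30 Fenora District + 11h = 09:30 UTC (rolling into the next day, 26 September 2022).
1 March 2022 is a Tuesday, so the first Friday is March 4.
1 September 2022 is a Thursday, so the first Sunday is September 4 and the fourth is September 25.
At the standard offset (UTC+13:00), 09:30 UTC + 13h = 22:30 Lumkir Station standard time.
The standard-time date in Lumkir Station, September 26, 2022, does not fall between 4 March and 25 September, so daylight saving is not in effect and Lumkir Station is at UTC+13:00.
09:30 UTC + 13h = 22:30 Lumkir Station.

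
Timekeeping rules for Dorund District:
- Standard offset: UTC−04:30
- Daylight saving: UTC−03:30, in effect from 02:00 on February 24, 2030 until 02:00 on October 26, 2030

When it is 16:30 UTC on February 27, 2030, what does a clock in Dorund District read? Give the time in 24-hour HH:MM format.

At the standard offset (UTC−04:30), 16:30 UTC − 4h30m = 12:00 Dorund District standard time.
The standard-time date in Dorund District, February 27, 2030, falls between 24 February and 26 October, so daylight saving is in effect and Dorund District is at UTC−03:30.
16:30 UTC − 3h30m = 13:00 local.

13:00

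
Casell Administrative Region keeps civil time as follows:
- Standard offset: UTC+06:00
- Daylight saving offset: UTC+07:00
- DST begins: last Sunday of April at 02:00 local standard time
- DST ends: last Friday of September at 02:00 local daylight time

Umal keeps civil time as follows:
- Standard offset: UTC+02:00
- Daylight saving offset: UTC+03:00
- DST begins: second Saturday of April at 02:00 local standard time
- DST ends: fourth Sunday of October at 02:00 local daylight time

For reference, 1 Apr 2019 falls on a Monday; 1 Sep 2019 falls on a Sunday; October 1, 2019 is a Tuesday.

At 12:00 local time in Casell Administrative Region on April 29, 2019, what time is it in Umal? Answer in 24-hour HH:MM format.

1 April 2019 is a Monday, so Sundays fall on 7, 14, 21, 28; the last is April 28.
1 September 2019 is a Sunday, so Fridays fall on 6, 13, 20, 27; the last is September 27.
Daylight saving runs 28 April – 27 September; April 29, 2019 is inside that window, so Casell Administrative Region is at UTC+07:00.
12:00 Casell Administrative Region − 7h = 05:00 UTC.
1 April 2019 is a Monday, so the first Saturday is April 6 and the second is April 13.
1 October 2019 is a Tuesday, so the first Sunday is October 6 and the fourth is October 27.
At the standard offset (UTC+02:00), 05:00 UTC + 2h = 07:00 Umal standard time.
Daylight saving runs 13 April – 27 October; the standard-time date in Umal, April 29, 2019, is inside that window, so Umal is at UTC+03:00.
05:00 UTC + 3h = 08:00 Umal.

08:00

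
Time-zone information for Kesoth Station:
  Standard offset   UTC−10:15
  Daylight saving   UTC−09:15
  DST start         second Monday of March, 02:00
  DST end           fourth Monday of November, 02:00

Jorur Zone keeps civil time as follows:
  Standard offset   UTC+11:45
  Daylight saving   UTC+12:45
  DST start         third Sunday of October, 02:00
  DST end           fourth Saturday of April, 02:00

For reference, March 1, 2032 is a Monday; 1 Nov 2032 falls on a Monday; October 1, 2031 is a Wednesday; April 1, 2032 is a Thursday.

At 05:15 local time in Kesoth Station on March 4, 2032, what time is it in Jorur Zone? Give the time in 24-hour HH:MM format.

04:15

1 March 2032 is a Monday, so the first Monday is March 1 and the second is March 8.
1 November 2032 is a Monday, so the first Monday is November 1 and the fourth is November 22.
March 4, 2032 is outside the daylight-saving period (8 March – 22 November), so Kesoth Station is on standard time, UTC−10:15.
05:15 Kesoth Station + 10h15m = 15:30 UTC.
1 October 2031 is a Wednesday, so the first Sunday is October 5 and the third is October 19.
1 April 2032 is a Thursday, so the first Saturday is April 3 and the fourth is April 24.
At the standard offset (UTC+11:45), 15:30 UTC + 11h45m = 03:15 Jorur Zone standard time (rolling into the next day, 5 March 2032).
The standard-time date in Jorur Zone, March 5, 2032, falls between 19 October 2031 and 24 April 2032, so daylight saving is in effect and Jorur Zone is at UTC+12:45.
15:30 UTC + 12h45m = 04:15 Jorur Zone (rolling into the next day, 5 March 2032).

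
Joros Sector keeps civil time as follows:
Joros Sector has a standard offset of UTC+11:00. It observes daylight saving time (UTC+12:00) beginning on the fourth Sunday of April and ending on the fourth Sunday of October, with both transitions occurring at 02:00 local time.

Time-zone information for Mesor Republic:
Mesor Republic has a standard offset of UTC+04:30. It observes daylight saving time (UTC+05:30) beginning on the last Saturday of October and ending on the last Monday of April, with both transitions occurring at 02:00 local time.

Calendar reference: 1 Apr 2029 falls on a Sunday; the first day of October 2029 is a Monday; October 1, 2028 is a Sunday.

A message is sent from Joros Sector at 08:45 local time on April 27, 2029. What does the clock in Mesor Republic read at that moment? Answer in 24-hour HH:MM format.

1 April 2029 is a Sunday, so the first Sunday is April 1 and the fourth is April 22.
1 October 2029 is a Monday, so the first Sunday is October 7 and the fourth is October 28.
April 27, 2029 lies within the daylight-saving period (22 April – 28 October), so Joros Sector is on daylight time, UTC+12:00.
08:45 Joros Sector − 12h = 20:45 UTC (rolling into the previous day, 26 April 2029).
1 October 2028 is a Sunday, so Saturdays fall on 7, 14, 21, 28; the last is October 28.
1 April 2029 is a Sunday, so Mondays fall on 2, 9, 16, 23, 30; the last is April 30.
At the standard offset (UTC+04:30), 20:45 UTC + 4h30m = 01:15 Mesor Republic standard time (rolling into the next day, 27 April 2029).
The standard-time date in Mesor Republic, April 27, 2029, falls between 28 October 2028 and 30 April 2029, so daylight saving is in effect and Mesor Republic is at UTC+05:30.
20:45 UTC + 5h30m = 02:15 Mesor Republic (rolling into the next day, 27 April 2029).

02:15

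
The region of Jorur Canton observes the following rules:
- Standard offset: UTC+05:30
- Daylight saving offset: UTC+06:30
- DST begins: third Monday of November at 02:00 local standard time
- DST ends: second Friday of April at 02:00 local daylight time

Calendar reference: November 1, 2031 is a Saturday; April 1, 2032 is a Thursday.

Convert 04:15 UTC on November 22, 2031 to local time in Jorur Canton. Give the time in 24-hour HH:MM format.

1 November 2031 is a Saturday, so the first Monday is November 3 and the third is November 17.
1 April 2032 is a Thursday, so the first Friday is April 2 and the second is April 9.
At the standard offset (UTC+05:30), 04:15 UTC + 5h30m = 09:45 Jorur Canton standard time.
Daylight saving runs 17 November 2031 – 9 April 2032; the standard-time date in Jorur Canton, November 22, 2031, is inside that window, so Jorur Canton is at UTC+06:30.
04:15 UTC + 6h30m = 10:45 local.

10:45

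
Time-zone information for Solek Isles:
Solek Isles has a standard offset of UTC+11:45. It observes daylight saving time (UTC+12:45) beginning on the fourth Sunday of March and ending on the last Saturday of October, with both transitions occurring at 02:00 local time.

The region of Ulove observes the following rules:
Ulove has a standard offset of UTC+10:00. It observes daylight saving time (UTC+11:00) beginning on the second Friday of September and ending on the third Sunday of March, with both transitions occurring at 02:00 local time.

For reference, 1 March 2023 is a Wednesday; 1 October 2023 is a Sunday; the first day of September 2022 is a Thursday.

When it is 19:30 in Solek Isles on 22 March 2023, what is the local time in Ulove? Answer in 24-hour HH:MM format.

1 March 2023 is a Wednesday, so the first Sunday is March 5 and the fourth is March 26.
1 October 2023 is a Sunday, so Saturdays fall on 7, 14, 21, 28; the last is October 28.
22 March 2023 is outside the daylight-saving period (26 March – 28 October), so Solek Isles is on standard time, UTC+11:45.
19:30 Solek Isles − 11h45m = 07:45 UTC.
1 September 2022 is a Thursday, so the first Friday is September 2 and the second is September 9.
1 March 2023 is a Wednesday, so the first Sunday is March 5 and the third is March 19.
At the standard offset (UTC+10:00), 07:45 UTC + 10h = 17:45 Ulove standard time.
Daylight saving runs 9 September 2022 – 19 March 2023; the standard-time date in Ulove, 22 March 2023, is outside that window, so Ulove is on standard time at UTC+10:00.
07:45 UTC + 10h = 17:45 Ulove.

17:45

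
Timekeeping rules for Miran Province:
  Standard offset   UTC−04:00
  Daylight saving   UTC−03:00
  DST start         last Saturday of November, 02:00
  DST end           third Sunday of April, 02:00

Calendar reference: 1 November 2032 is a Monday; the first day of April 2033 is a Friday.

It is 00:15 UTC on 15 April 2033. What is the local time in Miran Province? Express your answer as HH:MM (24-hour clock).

1 November 2032 is a Monday, so Saturdays fall on 6, 13, 20, 27; the last is November 27.
1 April 2033 is a Friday, so the first Sunday is April 3 and the third is April 17.
At the standard offset (UTC−04:00), 00:15 UTC − 4h = 20:15 Miran Province standard time (rolling into the previous day, 14 April 2033).
The standard-time date in Miran Province, 14 April 2033, falls between 27 November 2032 and 17 April 2033, so daylight saving is in effect and Miran Province is at UTC−03:00.
00:15 UTC − 3h = 21:15 local (rolling into the previous day, 14 April 2033).

21:15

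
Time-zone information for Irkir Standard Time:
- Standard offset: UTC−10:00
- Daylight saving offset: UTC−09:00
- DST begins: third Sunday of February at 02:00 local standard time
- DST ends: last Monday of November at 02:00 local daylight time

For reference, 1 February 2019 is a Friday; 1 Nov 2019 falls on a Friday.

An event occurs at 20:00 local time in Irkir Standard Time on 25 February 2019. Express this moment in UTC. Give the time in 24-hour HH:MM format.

1 February 2019 is a Friday, so the first Sunday is February 3 and the third is February 17.
1 November 2019 is a Friday, so Mondays fall on 4, 11, 18, 25; the last is November 25.
25 February 2019 falls between 17 February and 25 November, so daylight saving is in effect and Irkir Standard Time is at UTC−09:00.
20:00 local + 9h = 05:00 UTC (rolling into the next day, 26 February 2019).

05:00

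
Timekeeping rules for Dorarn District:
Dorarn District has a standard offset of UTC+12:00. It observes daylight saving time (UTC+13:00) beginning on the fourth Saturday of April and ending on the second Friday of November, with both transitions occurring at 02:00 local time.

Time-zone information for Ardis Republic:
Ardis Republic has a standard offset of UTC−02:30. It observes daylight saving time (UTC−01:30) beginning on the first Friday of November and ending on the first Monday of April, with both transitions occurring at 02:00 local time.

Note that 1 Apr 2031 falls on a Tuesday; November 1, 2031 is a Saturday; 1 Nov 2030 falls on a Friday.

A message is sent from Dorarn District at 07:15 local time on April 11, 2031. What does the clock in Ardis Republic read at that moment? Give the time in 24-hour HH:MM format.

16:45

1 April 2031 is a Tuesday, so the first Saturday is April 5 and the fourth is April 26.
1 November 2031 is a Saturday, so the first Friday is November 7 and the second is November 14.
April 11, 2031 is outside the daylight-saving period (26 April – 14 November), so Dorarn District is on standard time, UTC+12:00.
07:15 Dorarn District − 12h = 19:15 UTC (rolling into the previous day, 10 April 2031).
1 November 2030 is a Friday, so the first Friday is November 1.
1 April 2031 is a Tuesday, so the first Monday is April 7.
At the standard offset (UTC−02:30), 19:15 UTC − 2h30m = 16:45 Ardis Republic standard time.
Daylight saving runs 1 November 2030 – 7 April 2031; the standard-time date in Ardis Republic, April 10, 2031, is outside that window, so Ardis Republic is on standard time at UTC−02:30.
19:15 UTC − 2h30m = 16:45 Ardis Republic.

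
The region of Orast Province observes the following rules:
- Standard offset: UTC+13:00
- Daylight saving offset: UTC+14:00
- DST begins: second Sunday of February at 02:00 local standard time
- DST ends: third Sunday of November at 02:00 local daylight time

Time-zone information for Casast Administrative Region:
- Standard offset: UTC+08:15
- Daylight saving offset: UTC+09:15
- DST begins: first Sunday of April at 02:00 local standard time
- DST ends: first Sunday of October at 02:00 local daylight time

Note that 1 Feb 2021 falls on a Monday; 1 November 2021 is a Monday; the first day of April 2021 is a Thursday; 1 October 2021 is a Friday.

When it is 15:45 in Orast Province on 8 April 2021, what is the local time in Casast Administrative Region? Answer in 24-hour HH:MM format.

1 February 2021 is a Monday, so the first Sunday is February 7 and the second is February 14.
1 November 2021 is a Monday, so the first Sunday is November 7 and the third is November 21.
Daylight saving runs 14 February – 21 November; 8 April 2021 is inside that window, so Orast Province is at UTC+14:00.
15:45 Orast Province − 14h = 01:45 UTC.
1 April 2021 is a Thursday, so the first Sunday is April 4.
1 October 2021 is a Friday, so the first Sunday is October 3.
At the standard offset (UTC+08:15), 01:45 UTC + 8h15m = 10:00 Casast Administrative Region standard time.
Daylight saving runs 4 April – 3 October; the standard-time date in Casast Administrative Region, 8 April 2021, is inside that window, so Casast Administrative Region is at UTC+09:15.
01:45 UTC + 9h15m = 11:00 Casast Administrative Region.

11:00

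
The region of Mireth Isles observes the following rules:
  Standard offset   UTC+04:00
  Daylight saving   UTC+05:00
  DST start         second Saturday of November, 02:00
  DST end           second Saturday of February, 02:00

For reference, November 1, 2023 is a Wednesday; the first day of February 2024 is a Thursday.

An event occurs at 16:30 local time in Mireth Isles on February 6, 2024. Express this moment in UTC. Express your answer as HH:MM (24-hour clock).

11:30

1 November 2023 is a Wednesday, so the first Saturday is November 4 and the second is November 11.
1 February 2024 is a Thursday, so the first Saturday is February 3 and the second is February 10.
February 6, 2024 lies within the daylight-saving period (11 November 2023 – 10 February 2024), so Mireth Isles is on daylight time, UTC+05:00.
16:30 local − 5h = 11:30 UTC.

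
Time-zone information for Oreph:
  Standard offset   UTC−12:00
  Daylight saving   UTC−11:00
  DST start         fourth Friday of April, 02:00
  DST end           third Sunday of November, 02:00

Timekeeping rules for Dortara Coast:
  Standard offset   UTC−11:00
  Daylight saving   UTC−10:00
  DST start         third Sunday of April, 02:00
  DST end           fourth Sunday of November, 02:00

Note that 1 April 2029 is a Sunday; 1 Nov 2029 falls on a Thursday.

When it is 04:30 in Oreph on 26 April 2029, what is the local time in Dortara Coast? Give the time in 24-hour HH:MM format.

06:30

1 April 2029 is a Sunday, so the first Friday is April 6 and the fourth is April 27.
1 November 2029 is a Thursday, so the first Sunday is November 4 and the third is November 18.
26 April 2029 does not fall between 27 April and 18 November, so daylight saving is not in effect and Oreph is at UTC−12:00.
04:30 Oreph + 12h = 16:30 UTC.
1 April 2029 is a Sunday, so the first Sunday is April 1 and the third is April 15.
1 November 2029 is a Thursday, so the first Sunday is November 4 and the fourth is November 25.
At the standard offset (UTC−11:00), 16:30 UTC − 11h = 05:30 Dortara Coast standard time.
The standard-time date in Dortara Coast, 26 April 2029, lies within the daylight-saving period (15 April – 25 November), so Dortara Coast is on daylight time, UTC−10:00.
16:30 UTC − 10h = 06:30 Dortara Coast.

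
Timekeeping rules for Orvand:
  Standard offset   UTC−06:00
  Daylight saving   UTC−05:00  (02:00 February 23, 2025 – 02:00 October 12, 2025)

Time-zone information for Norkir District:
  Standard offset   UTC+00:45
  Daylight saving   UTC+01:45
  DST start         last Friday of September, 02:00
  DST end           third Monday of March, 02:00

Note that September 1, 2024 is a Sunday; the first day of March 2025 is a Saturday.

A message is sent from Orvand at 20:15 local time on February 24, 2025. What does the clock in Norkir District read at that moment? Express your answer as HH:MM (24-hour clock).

February 24, 2025 falls between 23 February and 12 October, so daylight saving is in effect and Orvand is at UTC−05:00.
20:15 Orvand + 5h = 01:15 UTC (rolling into the next day, 25 February 2025).
1 September 2024 is a Sunday, so Fridays fall on 6, 13, 20, 27; the last is September 27.
1 March 2025 is a Saturday, so the first Monday is March 3 and the third is March 17.
At the standard offset (UTC+00:45), 01:15 UTC + 0h45m = 02:00 Norkir District standard time.
Daylight saving runs 27 September 2024 – 17 March 2025; the standard-time date in Norkir District, February 25, 2025, is inside that window, so Norkir District is at UTC+01:45.
01:15 UTC + 1h45m = 03:00 Norkir District.

03:00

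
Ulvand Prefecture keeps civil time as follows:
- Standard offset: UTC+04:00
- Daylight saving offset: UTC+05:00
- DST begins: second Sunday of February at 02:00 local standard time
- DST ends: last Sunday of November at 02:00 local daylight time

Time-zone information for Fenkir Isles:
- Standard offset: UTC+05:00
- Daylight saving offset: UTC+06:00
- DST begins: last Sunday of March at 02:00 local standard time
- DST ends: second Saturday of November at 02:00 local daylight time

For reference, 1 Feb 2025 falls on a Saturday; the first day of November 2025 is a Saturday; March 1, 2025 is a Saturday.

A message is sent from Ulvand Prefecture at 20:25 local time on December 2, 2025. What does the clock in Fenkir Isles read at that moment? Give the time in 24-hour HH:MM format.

1 February 2025 is a Saturday, so the first Sunday is February 2 and the second is February 9.
1 November 2025 is a Saturday, so Sundays fall on 2, 9, 16, 23, 30; the last is November 30.
Daylight saving runs 9 February – 30 November; December 2, 2025 is outside that window, so Ulvand Prefecture is on standard time at UTC+04:00.
20:25 Ulvand Prefecture − 4h = 16:25 UTC.
1 March 2025 is a Saturday, so Sundays fall on 2, 9, 16, 23, 30; the last is March 30.
1 November 2025 is a Saturday, so the first Saturday is November 1 and the second is November 8.
At the standard offset (UTC+05:00), 16:25 UTC + 5h = 21:25 Fenkir Isles standard time.
The standard-time date in Fenkir Isles, December 2, 2025, does not fall between 30 March and 8 November, so daylight saving is not in effect and Fenkir Isles is at UTC+05:00.
16:25 UTC + 5h = 21:25 Fenkir Isles.

21:25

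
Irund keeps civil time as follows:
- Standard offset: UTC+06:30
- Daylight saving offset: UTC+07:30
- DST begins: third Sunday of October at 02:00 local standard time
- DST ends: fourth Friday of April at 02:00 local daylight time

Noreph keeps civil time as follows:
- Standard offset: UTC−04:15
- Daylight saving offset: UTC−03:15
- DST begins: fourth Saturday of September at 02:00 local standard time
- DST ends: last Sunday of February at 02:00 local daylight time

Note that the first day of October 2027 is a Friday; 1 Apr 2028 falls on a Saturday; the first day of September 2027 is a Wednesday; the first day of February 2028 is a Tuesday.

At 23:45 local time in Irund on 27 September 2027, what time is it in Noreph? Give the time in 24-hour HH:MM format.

1 October 2027 is a Friday, so the first Sunday is October 3 and the third is October 17.
1 April 2028 is a Saturday, so the first Friday is April 7 and the fourth is April 28.
27 September 2027 is outside the daylight-saving period (17 October 2027 – 28 April 2028), so Irund is on standard time, UTC+06:30.
23:45 Irund − 6h30m = 17:15 UTC.
1 September 2027 is a Wednesday, so the first Saturday is September 4 and the fourth is September 25.
1 February 2028 is a Tuesday, so Sundays fall on 6, 13, 20, 27; the last is February 27.
At the standard offset (UTC−04:15), 17:15 UTC − 4h15m = 13:00 Noreph standard time.
The standard-time date in Noreph, 27 September 2027, lies within the daylight-saving period (25 September 2027 – 27 February 2028), so Noreph is on daylight time, UTC−03:15.
17:15 UTC − 3h15m = 14:00 Noreph.

14:00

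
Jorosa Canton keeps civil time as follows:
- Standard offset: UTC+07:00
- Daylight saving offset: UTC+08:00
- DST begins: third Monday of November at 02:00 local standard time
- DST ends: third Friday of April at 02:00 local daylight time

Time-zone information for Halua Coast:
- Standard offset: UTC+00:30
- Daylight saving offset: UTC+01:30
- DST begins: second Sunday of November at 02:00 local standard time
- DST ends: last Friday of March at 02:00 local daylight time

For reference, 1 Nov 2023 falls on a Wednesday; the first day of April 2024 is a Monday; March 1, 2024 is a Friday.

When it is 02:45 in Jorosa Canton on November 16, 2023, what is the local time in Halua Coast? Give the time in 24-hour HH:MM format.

21:15

1 November 2023 is a Wednesday, so the first Monday is November 6 and the third is November 20.
1 April 2024 is a Monday, so the first Friday is April 5 and the third is April 19.
Daylight saving runs 20 November 2023 – 19 April 2024; November 16, 2023 is outside that window, so Jorosa Canton is on standard time at UTC+07:00.
02:45 Jorosa Canton − 7h = 19:45 UTC (rolling into the previous day, 15 November 2023).
1 November 2023 is a Wednesday, so the first Sunday is November 5 and the second is November 12.
1 March 2024 is a Friday, so Fridays fall on 1, 8, 15, 22, 29; the last is March 29.
At the standard offset (UTC+00:30), 19:45 UTC + 0h30m = 20:15 Halua Coast standard time.
The standard-time date in Halua Coast, November 15, 2023, lies within the daylight-saving period (12 November 2023 – 29 March 2024), so Halua Coast is on daylight time, UTC+01:30.
19:45 UTC + 1h30m = 21:15 Halua Coast.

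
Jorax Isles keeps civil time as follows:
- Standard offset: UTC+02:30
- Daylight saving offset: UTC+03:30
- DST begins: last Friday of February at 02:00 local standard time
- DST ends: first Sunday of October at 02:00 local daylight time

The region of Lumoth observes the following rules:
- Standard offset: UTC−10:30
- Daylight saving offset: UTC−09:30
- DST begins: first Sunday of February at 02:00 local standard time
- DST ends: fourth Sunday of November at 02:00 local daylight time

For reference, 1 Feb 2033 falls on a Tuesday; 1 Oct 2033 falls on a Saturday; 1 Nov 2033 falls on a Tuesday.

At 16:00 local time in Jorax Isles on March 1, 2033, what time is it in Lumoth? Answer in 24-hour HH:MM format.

1 February 2033 is a Tuesday, so Fridays fall on 4, 11, 18, 25; the last is February 25.
1 October 2033 is a Saturday, so the first Sunday is October 2.
March 1, 2033 falls between 25 February and 2 October, so daylight saving is in effect and Jorax Isles is at UTC+03:30.
16:00 Jorax Isles − 3h30m = 12:30 UTC.
1 February 2033 is a Tuesday, so the first Sunday is February 6.
1 November 2033 is a Tuesday, so the first Sunday is November 6 and the fourth is November 27.
At the standard offset (UTC−10:30), 12:30 UTC − 10h30m = 02:00 Lumoth standard time.
The standard-time date in Lumoth, March 1, 2033, lies within the daylight-saving period (6 February – 27 November), so Lumoth is on daylight time, UTC−09:30.
12:30 UTC − 9h30m = 03:00 Lumoth.

03:00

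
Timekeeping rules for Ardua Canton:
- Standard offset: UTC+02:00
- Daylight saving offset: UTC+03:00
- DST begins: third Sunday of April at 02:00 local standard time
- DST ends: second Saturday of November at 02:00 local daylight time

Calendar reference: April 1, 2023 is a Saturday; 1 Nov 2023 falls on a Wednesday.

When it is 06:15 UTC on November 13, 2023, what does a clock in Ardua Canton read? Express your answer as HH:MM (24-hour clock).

1 April 2023 is a Saturday, so the first Sunday is April 2 and the third is April 16.
1 November 2023 is a Wednesday, so the first Saturday is November 4 and the second is November 11.
At the standard offset (UTC+02:00), 06:15 UTC + 2h = 08:15 Ardua Canton standard time.
The standard-time date in Ardua Canton, November 13, 2023, does not fall between 16 April and 11 November, so daylight saving is not in effect and Ardua Canton is at UTC+02:00.
06:15 UTC + 2h = 08:15 local.

08:15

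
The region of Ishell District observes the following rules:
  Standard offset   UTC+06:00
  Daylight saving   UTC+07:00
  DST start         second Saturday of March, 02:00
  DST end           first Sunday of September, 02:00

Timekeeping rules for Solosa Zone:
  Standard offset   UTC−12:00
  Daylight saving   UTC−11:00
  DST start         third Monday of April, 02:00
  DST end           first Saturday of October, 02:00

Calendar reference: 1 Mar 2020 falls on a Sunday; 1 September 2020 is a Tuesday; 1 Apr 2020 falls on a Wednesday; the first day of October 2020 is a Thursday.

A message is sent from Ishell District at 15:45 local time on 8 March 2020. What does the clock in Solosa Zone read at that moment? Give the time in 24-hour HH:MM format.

1 March 2020 is a Sunday, so the first Saturday is March 7 and the second is March 14.
1 September 2020 is a Tuesday, so the first Sunday is September 6.
Daylight saving runs 14 March – 6 September; 8 March 2020 is outside that window, so Ishell District is on standard time at UTC+06:00.
15:45 Ishell District − 6h = 09:45 UTC.
1 April 2020 is a Wednesday, so the first Monday is April 6 and the third is April 20.
1 October 2020 is a Thursday, so the first Saturday is October 3.
At the standard offset (UTC−12:00), 09:45 UTC − 12h = 21:45 Solosa Zone standard time (rolling into the previous day, 7 March 2020).
Daylight saving runs 20 April – 3 October; the standard-time date in Solosa Zone, 7 March 2020, is outside that window, so Solosa Zone is on standard time at UTC−12:00.
09:45 UTC − 12h = 21:45 Solosa Zone (rolling into the previous day, 7 March 2020).

21:45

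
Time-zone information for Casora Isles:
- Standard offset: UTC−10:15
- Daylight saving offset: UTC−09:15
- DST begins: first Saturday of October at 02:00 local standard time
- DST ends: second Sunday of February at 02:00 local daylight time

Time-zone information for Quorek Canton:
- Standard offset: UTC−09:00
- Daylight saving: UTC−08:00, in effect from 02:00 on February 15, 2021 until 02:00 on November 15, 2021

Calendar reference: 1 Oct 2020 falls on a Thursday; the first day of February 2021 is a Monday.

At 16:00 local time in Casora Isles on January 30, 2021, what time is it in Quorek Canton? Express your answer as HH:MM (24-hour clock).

16:15

1 October 2020 is a Thursday, so the first Saturday is October 3.
1 February 2021 is a Monday, so the first Sunday is February 7 and the second is February 14.
Daylight saving runs 3 October 2020 – 14 February 2021; January 30, 2021 is inside that window, so Casora Isles is at UTC−09:15.
16:00 Casora Isles + 9h15m = 01:15 UTC (rolling into the next day, 31 January 2021).
At the standard offset (UTC−09:00), 01:15 UTC − 9h = 16:15 Quorek Canton standard time (rolling into the previous day, 30 January 2021).
Daylight saving runs 15 February – 15 November; the standard-time date in Quorek Canton, January 30, 2021, is outside that window, so Quorek Canton is on standard time at UTC−09:00.
01:15 UTC − 9h = 16:15 Quorek Canton (rolling into the previous day, 30 January 2021).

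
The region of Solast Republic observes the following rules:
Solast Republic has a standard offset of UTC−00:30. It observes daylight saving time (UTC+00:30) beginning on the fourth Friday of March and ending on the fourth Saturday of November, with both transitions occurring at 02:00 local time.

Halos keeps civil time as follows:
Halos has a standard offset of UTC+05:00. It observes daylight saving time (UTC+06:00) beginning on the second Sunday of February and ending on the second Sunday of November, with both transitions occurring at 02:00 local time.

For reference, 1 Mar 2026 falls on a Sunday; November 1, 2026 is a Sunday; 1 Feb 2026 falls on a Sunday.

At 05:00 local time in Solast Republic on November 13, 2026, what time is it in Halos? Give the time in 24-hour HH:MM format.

1 March 2026 is a Sunday, so the first Friday is March 6 and the fourth is March 27.
1 November 2026 is a Sunday, so the first Saturday is November 7 and the fourth is November 28.
November 13, 2026 lies within the daylight-saving period (27 March – 28 November), so Solast Republic is on daylight time, UTC+00:30.
05:00 Solast Republic − 0h30m = 04:30 UTC.
1 February 2026 is a Sunday, so the first Sunday is February 1 and the second is February 8.
1 November 2026 is a Sunday, so the first Sunday is November 1 and the second is November 8.
At the standard offset (UTC+05:00), 04:30 UTC + 5h = 09:30 Halos standard time.
Daylight saving runs 8 February – 8 November; the standard-time date in Halos, November 13, 2026, is outside that window, so Halos is on standard time at UTC+05:00.
04:30 UTC + 5h = 09:30 Halos.

09:30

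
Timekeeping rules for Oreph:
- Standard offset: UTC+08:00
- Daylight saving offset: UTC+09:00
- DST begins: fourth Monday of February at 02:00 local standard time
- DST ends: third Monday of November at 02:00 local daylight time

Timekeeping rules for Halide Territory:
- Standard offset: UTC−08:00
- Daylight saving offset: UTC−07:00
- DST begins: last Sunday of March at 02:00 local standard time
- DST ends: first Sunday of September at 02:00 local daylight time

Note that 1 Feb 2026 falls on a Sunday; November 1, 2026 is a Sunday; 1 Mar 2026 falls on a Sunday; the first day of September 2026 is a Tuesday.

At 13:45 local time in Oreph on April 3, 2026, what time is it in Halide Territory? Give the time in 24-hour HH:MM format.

1 February 2026 is a Sunday, so the first Monday is February 2 and the fourth is February 23.
1 November 2026 is a Sunday, so the first Monday is November 2 and the third is November 16.
Daylight saving runs 23 February – 16 November; April 3, 2026 is inside that window, so Oreph is at UTC+09:00.
13:45 Oreph − 9h = 04:45 UTC.
1 March 2026 is a Sunday, so Sundays fall on 1, 8, 15, 22, 29; the last is March 29.
1 September 2026 is a Tuesday, so the first Sunday is September 6.
At the standard offset (UTC−08:00), 04:45 UTC − 8h = 20:45 Halide Territory standard time (rolling into the previous day, 2 April 2026).
The standard-time date in Halide Territory, April 2, 2026, lies within the daylight-saving period (29 March – 6 September), so Halide Territory is on daylight time, UTC−07:00.
04:45 UTC − 7h = 21:45 Halide Territory (rolling into the previous day, 2 April 2026).

21:45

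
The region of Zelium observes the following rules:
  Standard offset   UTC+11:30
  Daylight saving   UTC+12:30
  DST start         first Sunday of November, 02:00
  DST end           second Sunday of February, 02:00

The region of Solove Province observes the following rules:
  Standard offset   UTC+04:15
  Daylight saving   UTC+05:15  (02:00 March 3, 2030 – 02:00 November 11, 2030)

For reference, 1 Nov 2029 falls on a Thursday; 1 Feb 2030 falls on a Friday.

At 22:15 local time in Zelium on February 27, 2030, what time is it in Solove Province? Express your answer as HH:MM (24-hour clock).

15:00

1 November 2029 is a Thursday, so the first Sunday is November 4.
1 February 2030 is a Friday, so the first Sunday is February 3 and the second is February 10.
February 27, 2030 does not fall between 4 November 2029 and 10 February 2030, so daylight saving is not in effect and Zelium is at UTC+11:30.
22:15 Zelium − 11h30m = 10:45 UTC.
At the standard offset (UTC+04:15), 10:45 UTC + 4h15m = 15:00 Solove Province standard time.
The standard-time date in Solove Province, February 27, 2030, is outside the daylight-saving period (3 March – 11 November), so Solove Province is on standard time, UTC+04:15.
10:45 UTC + 4h15m = 15:00 Solove Province.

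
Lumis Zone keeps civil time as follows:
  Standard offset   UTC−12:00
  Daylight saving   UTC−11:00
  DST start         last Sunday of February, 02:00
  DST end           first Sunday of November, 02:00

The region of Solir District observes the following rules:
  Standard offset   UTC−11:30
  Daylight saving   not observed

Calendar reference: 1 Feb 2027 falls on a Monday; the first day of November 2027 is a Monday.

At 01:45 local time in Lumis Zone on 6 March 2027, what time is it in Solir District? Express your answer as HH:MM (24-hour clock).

1 February 2027 is a Monday, so Sundays fall on 7, 14, 21, 28; the last is February 28.
1 November 2027 is a Monday, so the first Sunday is November 7.
6 March 2027 falls between 28 February and 7 November, so daylight saving is in effect and Lumis Zone is at UTC−11:00.
01:45 Lumis Zone + 11h = 12:45 UTC.
Solir District stays on UTC−11:30 all year.
12:45 UTC − 11h30m = 01:15 Solir District.

01:15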